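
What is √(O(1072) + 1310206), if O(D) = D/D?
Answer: √1310207 ≈ 1144.6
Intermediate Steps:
O(D) = 1
√(O(1072) + 1310206) = √(1 + 1310206) = √1310207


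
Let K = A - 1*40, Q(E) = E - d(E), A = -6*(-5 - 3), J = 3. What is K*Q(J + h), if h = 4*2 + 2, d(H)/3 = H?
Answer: -208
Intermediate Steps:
d(H) = 3*H
h = 10 (h = 8 + 2 = 10)
A = 48 (A = -6*(-8) = 48)
Q(E) = -2*E (Q(E) = E - 3*E = -2*E)
K = 8 (K = 48 - 1*40 = 48 - 40 = 8)
K*Q(J + h) = 8*(-2*(3 + 10)) = 8*(-2*13) = 8*(-26) = -208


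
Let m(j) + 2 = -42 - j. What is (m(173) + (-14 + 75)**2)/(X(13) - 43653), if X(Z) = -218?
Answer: -3504/43871 ≈ -0.079871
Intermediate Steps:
m(j) = -44 - j (m(j) = -2 + (-42 - j) = -44 - j)
(m(173) + (-14 + 75)**2)/(X(13) - 43653) = ((-44 - 1*173) + (-14 + 75)**2)/(-218 - 43653) = ((-44 - 173) + 61**2)/(-43871) = (-217 + 3721)*(-1/43871) = 3504*(-1/43871) = -3504/43871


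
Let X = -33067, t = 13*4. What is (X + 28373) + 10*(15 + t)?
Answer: -4024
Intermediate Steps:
t = 52
(X + 28373) + 10*(15 + t) = (-33067 + 28373) + 10*(15 + 52) = -4694 + 10*67 = -4694 + 670 = -4024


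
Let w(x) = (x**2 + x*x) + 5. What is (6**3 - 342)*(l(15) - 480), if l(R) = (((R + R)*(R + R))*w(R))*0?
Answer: 60480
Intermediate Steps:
w(x) = 5 + 2*x**2 (w(x) = (x**2 + x**2) + 5 = 2*x**2 + 5 = 5 + 2*x**2)
l(R) = 0 (l(R) = (((R + R)*(R + R))*(5 + 2*R**2))*0 = (((2*R)*(2*R))*(5 + 2*R**2))*0 = ((4*R**2)*(5 + 2*R**2))*0 = (4*R**2*(5 + 2*R**2))*0 = 0)
(6**3 - 342)*(l(15) - 480) = (6**3 - 342)*(0 - 480) = (216 - 342)*(-480) = -126*(-480) = 60480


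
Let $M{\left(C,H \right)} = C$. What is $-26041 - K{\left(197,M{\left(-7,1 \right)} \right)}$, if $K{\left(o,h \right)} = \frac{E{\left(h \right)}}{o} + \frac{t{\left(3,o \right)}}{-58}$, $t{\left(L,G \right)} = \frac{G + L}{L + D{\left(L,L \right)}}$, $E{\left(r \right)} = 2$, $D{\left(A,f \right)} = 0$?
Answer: $- \frac{446297173}{17139} \approx -26040.0$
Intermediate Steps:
$t{\left(L,G \right)} = \frac{G + L}{L}$ ($t{\left(L,G \right)} = \frac{G + L}{L + 0} = \frac{G + L}{L}$)
$K{\left(o,h \right)} = - \frac{1}{58} + \frac{2}{o} - \frac{o}{174}$ ($K{\left(o,h \right)} = \frac{2}{o} + \frac{\frac{1}{3} \left(o + 3\right)}{-58} = \frac{2}{o} + \frac{3 + o}{3} \left(- \frac{1}{58}\right) = \frac{2}{o} + \left(1 + \frac{o}{3}\right) \left(- \frac{1}{58}\right) = \frac{2}{o} - \left(\frac{1}{58} + \frac{o}{174}\right) = - \frac{1}{58} + \frac{2}{o} - \frac{o}{174}$)
$-26041 - K{\left(197,M{\left(-7,1 \right)} \right)} = -26041 - \frac{348 - 197 \left(3 + 197\right)}{174 \cdot 197} = -26041 - \frac{1}{174} \cdot \frac{1}{197} \left(348 - 197 \cdot 200\right) = -26041 - \frac{1}{174} \cdot \frac{1}{197} \left(348 - 39400\right) = -26041 - \frac{1}{174} \cdot \frac{1}{197} \left(-39052\right) = -26041 - - \frac{19526}{17139} = -26041 + \frac{19526}{17139} = - \frac{446297173}{17139}$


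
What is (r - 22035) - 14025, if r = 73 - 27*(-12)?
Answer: -35663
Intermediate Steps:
r = 397 (r = 73 + 324 = 397)
(r - 22035) - 14025 = (397 - 22035) - 14025 = -21638 - 14025 = -35663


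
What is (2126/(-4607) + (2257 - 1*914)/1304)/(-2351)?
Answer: -3414897/14123698328 ≈ -0.00024178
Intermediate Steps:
(2126/(-4607) + (2257 - 1*914)/1304)/(-2351) = (2126*(-1/4607) + (2257 - 914)*(1/1304))*(-1/2351) = (-2126/4607 + 1343*(1/1304))*(-1/2351) = (-2126/4607 + 1343/1304)*(-1/2351) = (3414897/6007528)*(-1/2351) = -3414897/14123698328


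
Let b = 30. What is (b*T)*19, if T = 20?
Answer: 11400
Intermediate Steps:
(b*T)*19 = (30*20)*19 = 600*19 = 11400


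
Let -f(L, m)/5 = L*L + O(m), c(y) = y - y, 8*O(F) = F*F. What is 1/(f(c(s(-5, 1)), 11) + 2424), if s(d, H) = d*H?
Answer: 8/18787 ≈ 0.00042583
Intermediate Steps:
O(F) = F²/8 (O(F) = (F*F)/8 = F²/8)
s(d, H) = H*d
c(y) = 0
f(L, m) = -5*L² - 5*m²/8 (f(L, m) = -5*(L*L + m²/8) = -5*(L² + m²/8) = -5*L² - 5*m²/8)
1/(f(c(s(-5, 1)), 11) + 2424) = 1/((-5*0² - 5/8*11²) + 2424) = 1/((-5*0 - 5/8*121) + 2424) = 1/((0 - 605/8) + 2424) = 1/(-605/8 + 2424) = 1/(18787/8) = 8/18787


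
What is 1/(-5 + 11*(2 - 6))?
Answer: -1/49 ≈ -0.020408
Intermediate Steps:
1/(-5 + 11*(2 - 6)) = 1/(-5 + 11*(-4)) = 1/(-5 - 44) = 1/(-49) = -1/49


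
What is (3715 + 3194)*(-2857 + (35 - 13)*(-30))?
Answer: -24298953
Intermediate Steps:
(3715 + 3194)*(-2857 + (35 - 13)*(-30)) = 6909*(-2857 + 22*(-30)) = 6909*(-2857 - 660) = 6909*(-3517) = -24298953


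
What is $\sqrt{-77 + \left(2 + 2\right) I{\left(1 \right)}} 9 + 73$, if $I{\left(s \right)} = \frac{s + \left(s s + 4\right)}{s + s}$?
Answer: $73 + 9 i \sqrt{65} \approx 73.0 + 72.56 i$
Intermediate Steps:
$I{\left(s \right)} = \frac{4 + s + s^{2}}{2 s}$ ($I{\left(s \right)} = \frac{s + \left(s^{2} + 4\right)}{2 s} = \left(s + \left(4 + s^{2}\right)\right) \frac{1}{2 s} = \left(4 + s + s^{2}\right) \frac{1}{2 s} = \frac{4 + s + s^{2}}{2 s}$)
$\sqrt{-77 + \left(2 + 2\right) I{\left(1 \right)}} 9 + 73 = \sqrt{-77 + \left(2 + 2\right) \frac{4 + 1 \left(1 + 1\right)}{2 \cdot 1}} \cdot 9 + 73 = \sqrt{-77 + 4 \cdot \frac{1}{2} \cdot 1 \left(4 + 1 \cdot 2\right)} 9 + 73 = \sqrt{-77 + 4 \cdot \frac{1}{2} \cdot 1 \left(4 + 2\right)} 9 + 73 = \sqrt{-77 + 4 \cdot \frac{1}{2} \cdot 1 \cdot 6} \cdot 9 + 73 = \sqrt{-77 + 4 \cdot 3} \cdot 9 + 73 = \sqrt{-77 + 12} \cdot 9 + 73 = \sqrt{-65} \cdot 9 + 73 = i \sqrt{65} \cdot 9 + 73 = 9 i \sqrt{65} + 73 = 73 + 9 i \sqrt{65}$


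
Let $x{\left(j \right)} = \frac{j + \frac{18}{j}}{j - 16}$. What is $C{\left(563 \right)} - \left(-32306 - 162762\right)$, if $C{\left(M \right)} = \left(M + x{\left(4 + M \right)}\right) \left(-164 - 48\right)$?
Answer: $\frac{2620617380}{34713} \approx 75494.0$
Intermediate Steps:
$x{\left(j \right)} = \frac{j + \frac{18}{j}}{-16 + j}$
$C{\left(M \right)} = - 212 M - \frac{212 \left(18 + \left(4 + M\right)^{2}\right)}{\left(-12 + M\right) \left(4 + M\right)}$ ($C{\left(M \right)} = \left(M + \frac{18 + \left(4 + M\right)^{2}}{\left(4 + M\right) \left(-16 + \left(4 + M\right)\right)}\right) \left(-164 - 48\right) = \left(M + \frac{18 + \left(4 + M\right)^{2}}{\left(4 + M\right) \left(-12 + M\right)}\right) \left(-212\right) = \left(M + \frac{18 + \left(4 + M\right)^{2}}{\left(-12 + M\right) \left(4 + M\right)}\right) \left(-212\right) = - 212 M - \frac{212 \left(18 + \left(4 + M\right)^{2}\right)}{\left(-12 + M\right) \left(4 + M\right)}$)
$C{\left(563 \right)} - \left(-32306 - 162762\right) = \frac{212 \left(-34 - 563^{3} + 7 \cdot 563^{2} + 40 \cdot 563\right)}{-48 + 563^{2} - 4504} - \left(-32306 - 162762\right) = \frac{212 \left(-34 - 178453547 + 7 \cdot 316969 + 22520\right)}{-48 + 316969 - 4504} - \left(-32306 - 162762\right) = \frac{212 \left(-34 - 178453547 + 2218783 + 22520\right)}{312417} - -195068 = 212 \cdot \frac{1}{312417} \left(-176212278\right) + 195068 = - \frac{4150778104}{34713} + 195068 = \frac{2620617380}{34713}$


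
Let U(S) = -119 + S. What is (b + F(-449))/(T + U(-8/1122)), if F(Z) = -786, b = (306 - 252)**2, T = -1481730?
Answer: -1194930/831317293 ≈ -0.0014374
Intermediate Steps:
b = 2916 (b = 54**2 = 2916)
(b + F(-449))/(T + U(-8/1122)) = (2916 - 786)/(-1481730 + (-119 - 8/1122)) = 2130/(-1481730 + (-119 - 8*1/1122)) = 2130/(-1481730 + (-119 - 4/561)) = 2130/(-1481730 - 66763/561) = 2130/(-831317293/561) = 2130*(-561/831317293) = -1194930/831317293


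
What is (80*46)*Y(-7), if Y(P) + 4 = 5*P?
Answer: -143520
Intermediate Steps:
Y(P) = -4 + 5*P
(80*46)*Y(-7) = (80*46)*(-4 + 5*(-7)) = 3680*(-4 - 35) = 3680*(-39) = -143520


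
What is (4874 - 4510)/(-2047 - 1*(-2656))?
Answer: 52/87 ≈ 0.59770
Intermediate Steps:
(4874 - 4510)/(-2047 - 1*(-2656)) = 364/(-2047 + 2656) = 364/609 = 364*(1/609) = 52/87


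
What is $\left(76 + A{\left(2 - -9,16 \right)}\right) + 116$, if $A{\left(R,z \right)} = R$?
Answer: $203$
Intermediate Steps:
$\left(76 + A{\left(2 - -9,16 \right)}\right) + 116 = \left(76 + \left(2 - -9\right)\right) + 116 = \left(76 + \left(2 + 9\right)\right) + 116 = \left(76 + 11\right) + 116 = 87 + 116 = 203$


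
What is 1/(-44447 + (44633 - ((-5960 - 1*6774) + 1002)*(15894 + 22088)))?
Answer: 1/445605010 ≈ 2.2441e-9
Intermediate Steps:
1/(-44447 + (44633 - ((-5960 - 1*6774) + 1002)*(15894 + 22088))) = 1/(-44447 + (44633 - ((-5960 - 6774) + 1002)*37982)) = 1/(-44447 + (44633 - (-12734 + 1002)*37982)) = 1/(-44447 + (44633 - (-11732)*37982)) = 1/(-44447 + (44633 - 1*(-445604824))) = 1/(-44447 + (44633 + 445604824)) = 1/(-44447 + 445649457) = 1/445605010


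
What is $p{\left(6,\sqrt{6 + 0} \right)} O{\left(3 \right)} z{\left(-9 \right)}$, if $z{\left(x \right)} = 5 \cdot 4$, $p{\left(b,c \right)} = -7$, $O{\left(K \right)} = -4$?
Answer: $560$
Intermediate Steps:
$z{\left(x \right)} = 20$
$p{\left(6,\sqrt{6 + 0} \right)} O{\left(3 \right)} z{\left(-9 \right)} = \left(-7\right) \left(-4\right) 20 = 28 \cdot 20 = 560$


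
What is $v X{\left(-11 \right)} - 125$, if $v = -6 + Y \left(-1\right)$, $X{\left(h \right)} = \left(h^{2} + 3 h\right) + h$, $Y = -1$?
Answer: $-510$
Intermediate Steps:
$X{\left(h \right)} = h^{2} + 4 h$
$v = -5$ ($v = -6 - -1 = -6 + 1 = -5$)
$v X{\left(-11 \right)} - 125 = - 5 \left(- 11 \left(4 - 11\right)\right) - 125 = - 5 \left(\left(-11\right) \left(-7\right)\right) - 125 = \left(-5\right) 77 - 125 = -385 - 125 = -510$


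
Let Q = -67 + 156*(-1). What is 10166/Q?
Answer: -10166/223 ≈ -45.587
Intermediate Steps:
Q = -223 (Q = -67 - 156 = -223)
10166/Q = 10166/(-223) = 10166*(-1/223) = -10166/223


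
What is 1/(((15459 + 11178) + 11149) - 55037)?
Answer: -1/17251 ≈ -5.7968e-5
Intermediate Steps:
1/(((15459 + 11178) + 11149) - 55037) = 1/((26637 + 11149) - 55037) = 1/(37786 - 55037) = 1/(-17251) = -1/17251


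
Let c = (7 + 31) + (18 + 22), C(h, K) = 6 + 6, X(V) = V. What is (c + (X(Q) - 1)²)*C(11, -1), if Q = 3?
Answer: 984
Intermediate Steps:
C(h, K) = 12
c = 78 (c = 38 + 40 = 78)
(c + (X(Q) - 1)²)*C(11, -1) = (78 + (3 - 1)²)*12 = (78 + 2²)*12 = (78 + 4)*12 = 82*12 = 984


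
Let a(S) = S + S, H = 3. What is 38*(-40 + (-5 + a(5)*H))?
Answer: -570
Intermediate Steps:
a(S) = 2*S
38*(-40 + (-5 + a(5)*H)) = 38*(-40 + (-5 + (2*5)*3)) = 38*(-40 + (-5 + 10*3)) = 38*(-40 + (-5 + 30)) = 38*(-40 + 25) = 38*(-15) = -570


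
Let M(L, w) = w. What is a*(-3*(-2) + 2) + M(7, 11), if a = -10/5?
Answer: -5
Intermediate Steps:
a = -2 (a = -10*⅕ = -2)
a*(-3*(-2) + 2) + M(7, 11) = -2*(-3*(-2) + 2) + 11 = -2*(6 + 2) + 11 = -2*8 + 11 = -16 + 11 = -5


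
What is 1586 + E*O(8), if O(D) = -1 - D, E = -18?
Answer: 1748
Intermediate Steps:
1586 + E*O(8) = 1586 - 18*(-1 - 1*8) = 1586 - 18*(-1 - 8) = 1586 - 18*(-9) = 1586 + 162 = 1748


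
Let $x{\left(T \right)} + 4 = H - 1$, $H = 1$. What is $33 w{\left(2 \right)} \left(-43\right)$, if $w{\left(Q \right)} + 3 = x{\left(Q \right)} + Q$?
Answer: $7095$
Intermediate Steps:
$x{\left(T \right)} = -4$ ($x{\left(T \right)} = -4 + \left(1 - 1\right) = -4 + 0 = -4$)
$w{\left(Q \right)} = -7 + Q$ ($w{\left(Q \right)} = -3 + \left(-4 + Q\right) = -7 + Q$)
$33 w{\left(2 \right)} \left(-43\right) = 33 \left(-7 + 2\right) \left(-43\right) = 33 \left(-5\right) \left(-43\right) = \left(-165\right) \left(-43\right) = 7095$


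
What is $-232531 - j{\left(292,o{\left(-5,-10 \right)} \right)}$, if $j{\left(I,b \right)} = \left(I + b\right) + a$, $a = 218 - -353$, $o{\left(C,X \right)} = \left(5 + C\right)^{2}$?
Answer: $-233394$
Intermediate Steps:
$a = 571$ ($a = 218 + 353 = 571$)
$j{\left(I,b \right)} = 571 + I + b$ ($j{\left(I,b \right)} = \left(I + b\right) + 571 = 571 + I + b$)
$-232531 - j{\left(292,o{\left(-5,-10 \right)} \right)} = -232531 - \left(571 + 292 + \left(5 - 5\right)^{2}\right) = -232531 - \left(571 + 292 + 0^{2}\right) = -232531 - \left(571 + 292 + 0\right) = -232531 - 863 = -233394$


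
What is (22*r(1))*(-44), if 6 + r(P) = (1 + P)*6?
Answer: -5808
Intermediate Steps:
r(P) = 6*P (r(P) = -6 + (1 + P)*6 = -6 + (6 + 6*P) = 6*P)
(22*r(1))*(-44) = (22*(6*1))*(-44) = (22*6)*(-44) = 132*(-44) = -5808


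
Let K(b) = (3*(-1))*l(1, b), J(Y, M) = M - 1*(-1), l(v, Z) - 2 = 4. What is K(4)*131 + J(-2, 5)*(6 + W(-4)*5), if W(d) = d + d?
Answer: -2562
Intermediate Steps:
l(v, Z) = 6 (l(v, Z) = 2 + 4 = 6)
W(d) = 2*d
J(Y, M) = 1 + M (J(Y, M) = M + 1 = 1 + M)
K(b) = -18 (K(b) = (3*(-1))*6 = -3*6 = -18)
K(4)*131 + J(-2, 5)*(6 + W(-4)*5) = -18*131 + (1 + 5)*(6 + (2*(-4))*5) = -2358 + 6*(6 - 8*5) = -2358 + 6*(6 - 40) = -2358 + 6*(-34) = -2358 - 204 = -2562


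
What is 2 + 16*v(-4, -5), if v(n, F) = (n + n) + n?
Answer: -190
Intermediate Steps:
v(n, F) = 3*n (v(n, F) = 2*n + n = 3*n)
2 + 16*v(-4, -5) = 2 + 16*(3*(-4)) = 2 + 16*(-12) = 2 - 192 = -190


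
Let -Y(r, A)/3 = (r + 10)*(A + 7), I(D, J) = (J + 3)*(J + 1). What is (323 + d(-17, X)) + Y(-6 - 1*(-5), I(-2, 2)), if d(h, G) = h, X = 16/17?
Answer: -288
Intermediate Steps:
I(D, J) = (1 + J)*(3 + J) (I(D, J) = (3 + J)*(1 + J) = (1 + J)*(3 + J))
X = 16/17 (X = 16*(1/17) = 16/17 ≈ 0.94118)
Y(r, A) = -3*(7 + A)*(10 + r) (Y(r, A) = -3*(r + 10)*(A + 7) = -3*(10 + r)*(7 + A) = -3*(7 + A)*(10 + r))
(323 + d(-17, X)) + Y(-6 - 1*(-5), I(-2, 2)) = (323 - 17) + (-210 - 30*(3 + 2² + 4*2) - 21*(-6 - 1*(-5)) - 3*(3 + 2² + 4*2)*(-6 - 1*(-5))) = 306 + (-210 - 30*(3 + 4 + 8) - 21*(-6 + 5) - 3*(3 + 4 + 8)*(-6 + 5)) = 306 + (-210 - 30*15 - 21*(-1) - 3*15*(-1)) = 306 + (-210 - 450 + 21 + 45) = 306 - 594 = -288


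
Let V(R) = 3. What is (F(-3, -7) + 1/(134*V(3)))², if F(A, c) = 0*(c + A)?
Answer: 1/161604 ≈ 6.1880e-6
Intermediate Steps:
F(A, c) = 0 (F(A, c) = 0*(A + c) = 0)
(F(-3, -7) + 1/(134*V(3)))² = (0 + 1/(134*3))² = (0 + (1/134)*(⅓))² = (0 + 1/402)² = (1/402)² = 1/161604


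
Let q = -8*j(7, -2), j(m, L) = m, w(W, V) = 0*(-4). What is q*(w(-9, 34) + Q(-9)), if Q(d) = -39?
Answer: 2184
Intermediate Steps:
w(W, V) = 0
q = -56 (q = -8*7 = -56)
q*(w(-9, 34) + Q(-9)) = -56*(0 - 39) = -56*(-39) = 2184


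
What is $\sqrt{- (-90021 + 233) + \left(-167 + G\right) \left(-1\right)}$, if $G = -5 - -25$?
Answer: $\sqrt{89935} \approx 299.89$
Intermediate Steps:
$G = 20$ ($G = -5 + 25 = 20$)
$\sqrt{- (-90021 + 233) + \left(-167 + G\right) \left(-1\right)} = \sqrt{- (-90021 + 233) + \left(-167 + 20\right) \left(-1\right)} = \sqrt{\left(-1\right) \left(-89788\right) - -147} = \sqrt{89788 + 147} = \sqrt{89935}$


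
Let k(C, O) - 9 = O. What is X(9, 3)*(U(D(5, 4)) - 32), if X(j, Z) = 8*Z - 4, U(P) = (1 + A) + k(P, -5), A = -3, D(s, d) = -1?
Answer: -600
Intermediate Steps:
k(C, O) = 9 + O
U(P) = 2 (U(P) = (1 - 3) + (9 - 5) = -2 + 4 = 2)
X(j, Z) = -4 + 8*Z
X(9, 3)*(U(D(5, 4)) - 32) = (-4 + 8*3)*(2 - 32) = (-4 + 24)*(-30) = 20*(-30) = -600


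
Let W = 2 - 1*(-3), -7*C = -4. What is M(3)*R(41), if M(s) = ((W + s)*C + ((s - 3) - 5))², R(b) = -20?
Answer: -180/49 ≈ -3.6735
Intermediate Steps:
C = 4/7 (C = -⅐*(-4) = 4/7 ≈ 0.57143)
W = 5 (W = 2 + 3 = 5)
M(s) = (-36/7 + 11*s/7)² (M(s) = ((5 + s)*(4/7) + ((s - 3) - 5))² = ((20/7 + 4*s/7) + ((-3 + s) - 5))² = ((20/7 + 4*s/7) + (-8 + s))² = (-36/7 + 11*s/7)²)
M(3)*R(41) = ((-36 + 11*3)²/49)*(-20) = ((-36 + 33)²/49)*(-20) = ((1/49)*(-3)²)*(-20) = ((1/49)*9)*(-20) = (9/49)*(-20) = -180/49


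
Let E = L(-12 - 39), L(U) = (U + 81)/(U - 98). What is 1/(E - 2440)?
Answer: -149/363590 ≈ -0.00040980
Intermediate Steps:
L(U) = (81 + U)/(-98 + U)
E = -30/149 (E = (81 + (-12 - 39))/(-98 + (-12 - 39)) = (81 - 51)/(-98 - 51) = 30/(-149) = -1/149*30 = -30/149 ≈ -0.20134)
1/(E - 2440) = 1/(-30/149 - 2440) = 1/(-363590/149) = -149/363590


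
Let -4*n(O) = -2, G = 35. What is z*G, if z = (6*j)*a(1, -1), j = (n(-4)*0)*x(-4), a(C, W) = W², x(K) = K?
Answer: 0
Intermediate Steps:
n(O) = ½ (n(O) = -¼*(-2) = ½)
j = 0 (j = ((½)*0)*(-4) = 0*(-4) = 0)
z = 0 (z = (6*0)*(-1)² = 0*1 = 0)
z*G = 0*35 = 0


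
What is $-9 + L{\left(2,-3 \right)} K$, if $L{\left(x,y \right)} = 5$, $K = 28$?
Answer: $131$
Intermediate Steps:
$-9 + L{\left(2,-3 \right)} K = -9 + 5 \cdot 28 = -9 + 140 = 131$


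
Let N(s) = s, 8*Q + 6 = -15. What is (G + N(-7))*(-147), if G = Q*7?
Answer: 29841/8 ≈ 3730.1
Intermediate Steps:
Q = -21/8 (Q = -¾ + (⅛)*(-15) = -¾ - 15/8 = -21/8 ≈ -2.6250)
G = -147/8 (G = -21/8*7 = -147/8 ≈ -18.375)
(G + N(-7))*(-147) = (-147/8 - 7)*(-147) = -203/8*(-147) = 29841/8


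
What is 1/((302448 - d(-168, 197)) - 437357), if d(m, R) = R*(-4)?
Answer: -1/134121 ≈ -7.4560e-6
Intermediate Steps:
d(m, R) = -4*R
1/((302448 - d(-168, 197)) - 437357) = 1/((302448 - (-4)*197) - 437357) = 1/((302448 - 1*(-788)) - 437357) = 1/((302448 + 788) - 437357) = 1/(303236 - 437357) = 1/(-134121) = -1/134121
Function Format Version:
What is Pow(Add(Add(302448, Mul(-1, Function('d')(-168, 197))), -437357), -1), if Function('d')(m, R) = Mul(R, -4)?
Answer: Rational(-1, 134121) ≈ -7.4560e-6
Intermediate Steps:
Function('d')(m, R) = Mul(-4, R)
Pow(Add(Add(302448, Mul(-1, Function('d')(-168, 197))), -437357), -1) = Pow(Add(Add(302448, Mul(-1, Mul(-4, 197))), -437357), -1) = Pow(Add(Add(302448, Mul(-1, -788)), -437357), -1) = Pow(Add(Add(302448, 788), -437357), -1) = Pow(Add(303236, -437357), -1) = Pow(-134121, -1) = Rational(-1, 134121)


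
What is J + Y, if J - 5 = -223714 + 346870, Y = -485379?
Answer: -362218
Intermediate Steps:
J = 123161 (J = 5 + (-223714 + 346870) = 5 + 123156 = 123161)
J + Y = 123161 - 485379 = -362218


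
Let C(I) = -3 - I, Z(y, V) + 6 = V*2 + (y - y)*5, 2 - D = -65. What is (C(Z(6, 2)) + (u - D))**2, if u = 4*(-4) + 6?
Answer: 6084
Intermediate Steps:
D = 67 (D = 2 - 1*(-65) = 2 + 65 = 67)
Z(y, V) = -6 + 2*V (Z(y, V) = -6 + (V*2 + (y - y)*5) = -6 + (2*V + 0*5) = -6 + (2*V + 0) = -6 + 2*V)
u = -10 (u = -16 + 6 = -10)
(C(Z(6, 2)) + (u - D))**2 = ((-3 - (-6 + 2*2)) + (-10 - 1*67))**2 = ((-3 - (-6 + 4)) + (-10 - 67))**2 = ((-3 - 1*(-2)) - 77)**2 = ((-3 + 2) - 77)**2 = (-1 - 77)**2 = (-78)**2 = 6084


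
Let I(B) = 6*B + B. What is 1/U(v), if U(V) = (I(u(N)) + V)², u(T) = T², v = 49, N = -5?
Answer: 1/50176 ≈ 1.9930e-5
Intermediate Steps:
I(B) = 7*B
U(V) = (175 + V)² (U(V) = (7*(-5)² + V)² = (7*25 + V)² = (175 + V)²)
1/U(v) = 1/((175 + 49)²) = 1/(224²) = 1/50176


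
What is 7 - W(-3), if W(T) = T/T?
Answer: 6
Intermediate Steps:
W(T) = 1
7 - W(-3) = 7 - 1*1 = 7 - 1 = 6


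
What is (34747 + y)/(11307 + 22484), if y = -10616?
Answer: 24131/33791 ≈ 0.71412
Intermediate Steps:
(34747 + y)/(11307 + 22484) = (34747 - 10616)/(11307 + 22484) = 24131/33791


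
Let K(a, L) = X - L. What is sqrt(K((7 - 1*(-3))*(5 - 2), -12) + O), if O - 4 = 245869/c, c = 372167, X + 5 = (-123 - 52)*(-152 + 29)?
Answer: sqrt(2983005733873627)/372167 ≈ 146.75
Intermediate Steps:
X = 21520 (X = -5 + (-123 - 52)*(-152 + 29) = -5 - 175*(-123) = -5 + 21525 = 21520)
K(a, L) = 21520 - L
O = 1734537/372167 (O = 4 + 245869/372167 = 1734537/372167 ≈ 4.6606)
sqrt(K((7 - 1*(-3))*(5 - 2), -12) + O) = sqrt((21520 - 1*(-12)) + 1734537/372167) = sqrt((21520 + 12) + 1734537/372167) = sqrt(21532 + 1734537/372167) = sqrt(8015234381/372167) = sqrt(2983005733873627)/372167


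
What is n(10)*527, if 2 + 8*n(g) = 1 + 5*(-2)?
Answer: -5797/8 ≈ -724.63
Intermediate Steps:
n(g) = -11/8 (n(g) = -1/4 + (1 + 5*(-2))/8 = -1/4 + (1 - 10)/8 = -1/4 + (1/8)*(-9) = -1/4 - 9/8 = -11/8)
n(10)*527 = -11/8*527 = -5797/8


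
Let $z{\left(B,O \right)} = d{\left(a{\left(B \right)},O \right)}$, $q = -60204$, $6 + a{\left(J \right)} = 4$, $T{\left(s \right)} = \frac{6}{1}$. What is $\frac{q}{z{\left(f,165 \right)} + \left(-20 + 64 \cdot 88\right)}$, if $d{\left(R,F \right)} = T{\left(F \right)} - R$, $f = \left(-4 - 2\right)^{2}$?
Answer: $- \frac{15051}{1405} \approx -10.712$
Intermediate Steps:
$T{\left(s \right)} = 6$ ($T{\left(s \right)} = 6 \cdot 1 = 6$)
$a{\left(J \right)} = -2$ ($a{\left(J \right)} = -6 + 4 = -2$)
$f = 36$ ($f = \left(-6\right)^{2} = 36$)
$d{\left(R,F \right)} = 6 - R$
$z{\left(B,O \right)} = 8$ ($z{\left(B,O \right)} = 6 - -2 = 6 + 2 = 8$)
$\frac{q}{z{\left(f,165 \right)} + \left(-20 + 64 \cdot 88\right)} = - \frac{60204}{8 + \left(-20 + 64 \cdot 88\right)} = - \frac{60204}{8 + \left(-20 + 5632\right)} = - \frac{60204}{8 + 5612} = - \frac{60204}{5620} = \left(-60204\right) \frac{1}{5620} = - \frac{15051}{1405}$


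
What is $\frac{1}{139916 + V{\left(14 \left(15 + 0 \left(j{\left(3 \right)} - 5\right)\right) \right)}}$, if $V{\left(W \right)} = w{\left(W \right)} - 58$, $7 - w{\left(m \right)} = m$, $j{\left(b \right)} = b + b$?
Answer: $\frac{1}{139655} \approx 7.1605 \cdot 10^{-6}$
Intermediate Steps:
$j{\left(b \right)} = 2 b$
$w{\left(m \right)} = 7 - m$
$V{\left(W \right)} = -51 - W$ ($V{\left(W \right)} = \left(7 - W\right) - 58 = -51 - W$)
$\frac{1}{139916 + V{\left(14 \left(15 + 0 \left(j{\left(3 \right)} - 5\right)\right) \right)}} = \frac{1}{139916 - \left(51 + 14 \left(15 + 0 \left(2 \cdot 3 - 5\right)\right)\right)} = \frac{1}{139916 - \left(51 + 14 \left(15 + 0 \left(6 - 5\right)\right)\right)} = \frac{1}{139916 - \left(51 + 14 \left(15 + 0 \cdot 1\right)\right)} = \frac{1}{139916 - \left(51 + 14 \left(15 + 0\right)\right)} = \frac{1}{139916 - \left(51 + 14 \cdot 15\right)} = \frac{1}{139916 - 261} = \frac{1}{139655}$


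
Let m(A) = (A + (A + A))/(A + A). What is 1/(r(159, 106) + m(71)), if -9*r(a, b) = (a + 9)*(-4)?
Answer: 6/457 ≈ 0.013129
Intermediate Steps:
r(a, b) = 4 + 4*a/9 (r(a, b) = -(a + 9)*(-4)/9 = -(9 + a)*(-4)/9 = -(-36 - 4*a)/9 = 4 + 4*a/9)
m(A) = 3/2 (m(A) = (A + 2*A)/((2*A)) = (3*A)*(1/(2*A)) = 3/2)
1/(r(159, 106) + m(71)) = 1/((4 + (4/9)*159) + 3/2) = 1/((4 + 212/3) + 3/2) = 1/(224/3 + 3/2) = 1/(457/6) = 6/457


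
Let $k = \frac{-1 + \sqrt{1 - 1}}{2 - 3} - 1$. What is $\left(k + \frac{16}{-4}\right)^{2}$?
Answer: $16$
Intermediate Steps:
$k = 0$ ($k = \frac{-1 + \sqrt{0}}{-1} - 1 = \left(-1 + 0\right) \left(-1\right) - 1 = \left(-1\right) \left(-1\right) - 1 = 1 - 1 = 0$)
$\left(k + \frac{16}{-4}\right)^{2} = \left(0 + \frac{16}{-4}\right)^{2} = \left(0 + 16 \left(- \frac{1}{4}\right)\right)^{2} = \left(0 - 4\right)^{2} = \left(-4\right)^{2} = 16$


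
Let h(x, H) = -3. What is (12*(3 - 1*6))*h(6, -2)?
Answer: 108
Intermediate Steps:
(12*(3 - 1*6))*h(6, -2) = (12*(3 - 1*6))*(-3) = (12*(3 - 6))*(-3) = (12*(-3))*(-3) = -36*(-3) = 108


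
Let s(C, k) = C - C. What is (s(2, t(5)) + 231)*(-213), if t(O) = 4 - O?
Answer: -49203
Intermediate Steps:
s(C, k) = 0
(s(2, t(5)) + 231)*(-213) = (0 + 231)*(-213) = 231*(-213) = -49203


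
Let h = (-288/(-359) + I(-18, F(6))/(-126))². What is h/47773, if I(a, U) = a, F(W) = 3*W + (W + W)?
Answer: 5640625/301694568637 ≈ 1.8696e-5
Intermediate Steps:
F(W) = 5*W (F(W) = 3*W + 2*W = 5*W)
h = 5640625/6315169 (h = (-288/(-359) - 18/(-126))² = (-288*(-1/359) - 18*(-1/126))² = (288/359 + ⅐)² = (2375/2513)² = 5640625/6315169 ≈ 0.89319)
h/47773 = (5640625/6315169)/47773 = (5640625/6315169)*(1/47773) = 5640625/301694568637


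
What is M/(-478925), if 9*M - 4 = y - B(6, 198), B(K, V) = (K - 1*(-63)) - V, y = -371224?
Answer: 123697/1436775 ≈ 0.086094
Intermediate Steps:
B(K, V) = 63 + K - V (B(K, V) = (K + 63) - V = (63 + K) - V = 63 + K - V)
M = -123697/3 (M = 4/9 + (-371224 - (63 + 6 - 1*198))/9 = 4/9 + (-371224 - (63 + 6 - 198))/9 = 4/9 + (-371224 - 1*(-129))/9 = 4/9 + (-371224 + 129)/9 = 4/9 + (1/9)*(-371095) = 4/9 - 371095/9 = -123697/3 ≈ -41232.)
M/(-478925) = -123697/3/(-478925) = -123697/3*(-1/478925) = 123697/1436775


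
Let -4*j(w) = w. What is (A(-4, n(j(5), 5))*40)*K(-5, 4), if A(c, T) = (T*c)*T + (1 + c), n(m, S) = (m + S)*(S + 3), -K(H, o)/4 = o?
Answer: 2305920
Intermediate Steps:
K(H, o) = -4*o
j(w) = -w/4
n(m, S) = (3 + S)*(S + m) (n(m, S) = (S + m)*(3 + S) = (3 + S)*(S + m))
A(c, T) = 1 + c + c*T**2 (A(c, T) = c*T**2 + (1 + c) = 1 + c + c*T**2)
(A(-4, n(j(5), 5))*40)*K(-5, 4) = ((1 - 4 - 4*(5**2 + 3*5 + 3*(-1/4*5) + 5*(-1/4*5))**2)*40)*(-4*4) = ((1 - 4 - 4*(25 + 15 + 3*(-5/4) + 5*(-5/4))**2)*40)*(-16) = ((1 - 4 - 4*(25 + 15 - 15/4 - 25/4)**2)*40)*(-16) = ((1 - 4 - 4*30**2)*40)*(-16) = ((1 - 4 - 4*900)*40)*(-16) = ((1 - 4 - 3600)*40)*(-16) = -3603*40*(-16) = -144120*(-16) = 2305920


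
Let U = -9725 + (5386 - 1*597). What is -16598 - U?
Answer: -11662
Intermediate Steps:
U = -4936 (U = -9725 + (5386 - 597) = -9725 + 4789 = -4936)
-16598 - U = -16598 - 1*(-4936) = -16598 + 4936 = -11662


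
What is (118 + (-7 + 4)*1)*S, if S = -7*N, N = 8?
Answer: -6440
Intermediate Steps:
S = -56 (S = -7*8 = -56)
(118 + (-7 + 4)*1)*S = (118 + (-7 + 4)*1)*(-56) = (118 - 3*1)*(-56) = (118 - 3)*(-56) = 115*(-56) = -6440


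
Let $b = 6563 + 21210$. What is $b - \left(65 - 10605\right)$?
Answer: $38313$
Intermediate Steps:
$b = 27773$
$b - \left(65 - 10605\right) = 27773 - \left(65 - 10605\right) = 27773 - -10540 = 27773 + 10540 = 38313$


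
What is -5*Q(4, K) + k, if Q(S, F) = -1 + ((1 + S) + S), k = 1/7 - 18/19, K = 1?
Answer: -5427/133 ≈ -40.805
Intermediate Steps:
k = -107/133 (k = 1*(1/7) - 18*1/19 = 1/7 - 18/19 = -107/133 ≈ -0.80451)
Q(S, F) = 2*S (Q(S, F) = -1 + (1 + 2*S) = 2*S)
-5*Q(4, K) + k = -10*4 - 107/133 = -5*8 - 107/133 = -40 - 107/133 = -5427/133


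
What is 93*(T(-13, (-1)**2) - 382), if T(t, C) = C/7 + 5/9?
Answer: -744682/21 ≈ -35461.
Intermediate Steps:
T(t, C) = 5/9 + C/7 (T(t, C) = C*(1/7) + 5*(1/9) = C/7 + 5/9 = 5/9 + C/7)
93*(T(-13, (-1)**2) - 382) = 93*((5/9 + (1/7)*(-1)**2) - 382) = 93*((5/9 + (1/7)*1) - 382) = 93*((5/9 + 1/7) - 382) = 93*(44/63 - 382) = 93*(-24022/63) = -744682/21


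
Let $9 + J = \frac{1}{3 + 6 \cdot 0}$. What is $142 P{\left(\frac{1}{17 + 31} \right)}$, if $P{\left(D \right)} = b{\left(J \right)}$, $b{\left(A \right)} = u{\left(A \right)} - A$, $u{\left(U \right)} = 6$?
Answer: $\frac{6248}{3} \approx 2082.7$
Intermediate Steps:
$J = - \frac{26}{3}$ ($J = -9 + \frac{1}{3 + 6 \cdot 0} = -9 + \frac{1}{3 + 0} = -9 + \frac{1}{3} = - \frac{26}{3} \approx -8.6667$)
$b{\left(A \right)} = 6 - A$
$P{\left(D \right)} = \frac{44}{3}$ ($P{\left(D \right)} = 6 - - \frac{26}{3} = 6 + \frac{26}{3} = \frac{44}{3}$)
$142 P{\left(\frac{1}{17 + 31} \right)} = 142 \cdot \frac{44}{3} = \frac{6248}{3}$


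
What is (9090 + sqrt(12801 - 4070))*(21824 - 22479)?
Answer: -5953950 - 655*sqrt(8731) ≈ -6.0152e+6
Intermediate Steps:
(9090 + sqrt(12801 - 4070))*(21824 - 22479) = (9090 + sqrt(8731))*(-655) = -5953950 - 655*sqrt(8731)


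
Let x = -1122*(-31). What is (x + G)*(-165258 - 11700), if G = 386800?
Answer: -74602307556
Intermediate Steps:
x = 34782
(x + G)*(-165258 - 11700) = (34782 + 386800)*(-165258 - 11700) = 421582*(-176958) = -74602307556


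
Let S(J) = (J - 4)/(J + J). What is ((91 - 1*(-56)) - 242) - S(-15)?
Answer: -2869/30 ≈ -95.633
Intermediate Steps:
S(J) = (-4 + J)/(2*J) (S(J) = (-4 + J)/((2*J)) = (-4 + J)*(1/(2*J)) = (-4 + J)/(2*J))
((91 - 1*(-56)) - 242) - S(-15) = ((91 - 1*(-56)) - 242) - (-4 - 15)/(2*(-15)) = ((91 + 56) - 242) - (-1)*(-19)/(2*15) = (147 - 242) - 1*19/30 = -95 - 19/30 = -2869/30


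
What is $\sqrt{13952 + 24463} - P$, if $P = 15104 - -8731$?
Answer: $-23835 + \sqrt{38415} \approx -23639.0$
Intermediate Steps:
$P = 23835$ ($P = 15104 + 8731 = 23835$)
$\sqrt{13952 + 24463} - P = \sqrt{13952 + 24463} - 23835 = \sqrt{38415} - 23835 = -23835 + \sqrt{38415}$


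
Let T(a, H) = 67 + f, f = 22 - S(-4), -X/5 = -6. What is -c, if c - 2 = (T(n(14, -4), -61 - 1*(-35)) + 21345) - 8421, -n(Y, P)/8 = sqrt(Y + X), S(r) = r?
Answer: -13019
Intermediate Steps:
X = 30 (X = -5*(-6) = 30)
n(Y, P) = -8*sqrt(30 + Y) (n(Y, P) = -8*sqrt(Y + 30) = -8*sqrt(30 + Y))
f = 26 (f = 22 - 1*(-4) = 22 + 4 = 26)
T(a, H) = 93 (T(a, H) = 67 + 26 = 93)
c = 13019 (c = 2 + ((93 + 21345) - 8421) = 2 + (21438 - 8421) = 2 + 13017 = 13019)
-c = -1*13019 = -13019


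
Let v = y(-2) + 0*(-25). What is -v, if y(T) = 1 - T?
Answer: -3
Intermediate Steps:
v = 3 (v = (1 - 1*(-2)) + 0*(-25) = (1 + 2) + 0 = 3 + 0 = 3)
-v = -1*3 = -3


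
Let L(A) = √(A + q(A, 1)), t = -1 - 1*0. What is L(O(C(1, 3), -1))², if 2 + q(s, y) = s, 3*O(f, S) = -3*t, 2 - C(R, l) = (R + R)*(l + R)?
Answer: 0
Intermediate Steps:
t = -1 (t = -1 + 0 = -1)
C(R, l) = 2 - 2*R*(R + l) (C(R, l) = 2 - (R + R)*(l + R) = 2 - 2*R*(R + l))
O(f, S) = 1 (O(f, S) = (-3*(-1))/3 = (⅓)*3 = 1)
q(s, y) = -2 + s
L(A) = √(-2 + 2*A) (L(A) = √(A + (-2 + A)) = √(-2 + 2*A))
L(O(C(1, 3), -1))² = (√(-2 + 2*1))² = (√(-2 + 2))² = (√0)² = 0² = 0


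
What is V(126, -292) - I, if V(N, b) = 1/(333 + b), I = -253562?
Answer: 10396043/41 ≈ 2.5356e+5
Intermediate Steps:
V(126, -292) - I = 1/(333 - 292) - 1*(-253562) = 1/41 + 253562 = 10396043/41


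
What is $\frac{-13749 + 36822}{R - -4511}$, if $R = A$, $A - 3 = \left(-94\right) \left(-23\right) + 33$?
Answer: $\frac{23073}{6709} \approx 3.4391$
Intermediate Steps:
$A = 2198$ ($A = 3 + \left(\left(-94\right) \left(-23\right) + 33\right) = 3 + \left(2162 + 33\right) = 3 + 2195 = 2198$)
$R = 2198$
$\frac{-13749 + 36822}{R - -4511} = \frac{-13749 + 36822}{2198 - -4511} = \frac{23073}{2198 + 4511} = \frac{23073}{6709}$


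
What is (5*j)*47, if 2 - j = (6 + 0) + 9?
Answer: -3055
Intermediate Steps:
j = -13 (j = 2 - ((6 + 0) + 9) = 2 - (6 + 9) = 2 - 1*15 = 2 - 15 = -13)
(5*j)*47 = (5*(-13))*47 = -65*47 = -3055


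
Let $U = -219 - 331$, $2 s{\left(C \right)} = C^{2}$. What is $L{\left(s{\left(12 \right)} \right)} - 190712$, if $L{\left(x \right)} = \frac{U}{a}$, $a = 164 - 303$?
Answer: $- \frac{26508418}{139} \approx -1.9071 \cdot 10^{5}$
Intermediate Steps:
$s{\left(C \right)} = \frac{C^{2}}{2}$
$a = -139$
$U = -550$
$L{\left(x \right)} = \frac{550}{139}$ ($L{\left(x \right)} = - \frac{550}{-139} = \left(-550\right) \left(- \frac{1}{139}\right) = \frac{550}{139}$)
$L{\left(s{\left(12 \right)} \right)} - 190712 = \frac{550}{139} - 190712 = - \frac{26508418}{139}$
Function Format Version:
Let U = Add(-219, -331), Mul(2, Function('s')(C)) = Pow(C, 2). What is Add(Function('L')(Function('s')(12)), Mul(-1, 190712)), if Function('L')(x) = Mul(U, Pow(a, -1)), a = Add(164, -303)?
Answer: Rational(-26508418, 139) ≈ -1.9071e+5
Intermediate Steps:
Function('s')(C) = Mul(Rational(1, 2), Pow(C, 2))
a = -139
U = -550
Function('L')(x) = Rational(550, 139) (Function('L')(x) = Mul(-550, Pow(-139, -1)) = Mul(-550, Rational(-1, 139)) = Rational(550, 139))
Add(Function('L')(Function('s')(12)), Mul(-1, 190712)) = Add(Rational(550, 139), Mul(-1, 190712)) = Add(Rational(550, 139), -190712) = Rational(-26508418, 139)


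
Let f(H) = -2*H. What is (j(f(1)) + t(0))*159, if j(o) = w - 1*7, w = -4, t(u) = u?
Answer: -1749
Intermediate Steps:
j(o) = -11 (j(o) = -4 - 1*7 = -4 - 7 = -11)
(j(f(1)) + t(0))*159 = (-11 + 0)*159 = -11*159 = -1749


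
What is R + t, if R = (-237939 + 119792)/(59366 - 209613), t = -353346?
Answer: -53089058315/150247 ≈ -3.5335e+5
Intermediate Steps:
R = 118147/150247 (R = -118147/(-150247) = -118147*(-1/150247) = 118147/150247 ≈ 0.78635)
R + t = 118147/150247 - 353346 = -53089058315/150247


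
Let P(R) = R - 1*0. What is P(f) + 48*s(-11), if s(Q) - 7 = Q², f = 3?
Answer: 6147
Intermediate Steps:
s(Q) = 7 + Q²
P(R) = R (P(R) = R + 0 = R)
P(f) + 48*s(-11) = 3 + 48*(7 + (-11)²) = 3 + 48*(7 + 121) = 3 + 48*128 = 3 + 6144 = 6147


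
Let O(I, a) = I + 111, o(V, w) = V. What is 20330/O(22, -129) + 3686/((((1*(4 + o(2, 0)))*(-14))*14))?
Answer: 88037/588 ≈ 149.72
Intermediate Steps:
O(I, a) = 111 + I
20330/O(22, -129) + 3686/((((1*(4 + o(2, 0)))*(-14))*14)) = 20330/(111 + 22) + 3686/((((1*(4 + 2))*(-14))*14)) = 20330/133 + 3686/((((1*6)*(-14))*14)) = 20330*(1/133) + 3686/(((6*(-14))*14)) = 1070/7 + 3686/((-84*14)) = 1070/7 + 3686/(-1176) = 1070/7 + 3686*(-1/1176) = 1070/7 - 1843/588 = 88037/588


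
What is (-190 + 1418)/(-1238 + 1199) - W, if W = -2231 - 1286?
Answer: 135935/39 ≈ 3485.5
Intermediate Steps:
W = -3517
(-190 + 1418)/(-1238 + 1199) - W = (-190 + 1418)/(-1238 + 1199) - 1*(-3517) = 1228/(-39) + 3517 = 1228*(-1/39) + 3517 = -1228/39 + 3517 = 135935/39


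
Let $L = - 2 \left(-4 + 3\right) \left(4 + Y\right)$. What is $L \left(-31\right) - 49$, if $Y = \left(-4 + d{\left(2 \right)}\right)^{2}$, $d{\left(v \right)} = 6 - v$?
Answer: $-297$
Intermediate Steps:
$Y = 0$ ($Y = \left(-4 + \left(6 - 2\right)\right)^{2} = \left(-4 + 4\right)^{2} = 0^{2} = 0$)
$L = 8$ ($L = - 2 \left(-4 + 3\right) \left(4 + 0\right) = - 2 \left(\left(-1\right) 4\right) = \left(-2\right) \left(-4\right) = 8$)
$L \left(-31\right) - 49 = 8 \left(-31\right) - 49 = -248 - 49 = -297$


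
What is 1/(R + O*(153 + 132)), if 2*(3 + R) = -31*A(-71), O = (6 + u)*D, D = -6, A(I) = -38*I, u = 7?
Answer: -1/64052 ≈ -1.5612e-5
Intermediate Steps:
O = -78 (O = (6 + 7)*(-6) = 13*(-6) = -78)
R = -41822 (R = -3 + (-(-1178)*(-71))/2 = -3 + (-31*2698)/2 = -3 + (1/2)*(-83638) = -3 - 41819 = -41822)
1/(R + O*(153 + 132)) = 1/(-41822 - 78*(153 + 132)) = 1/(-41822 - 78*285) = 1/(-41822 - 22230) = 1/(-64052) = -1/64052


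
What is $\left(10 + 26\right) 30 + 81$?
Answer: $1161$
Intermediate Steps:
$\left(10 + 26\right) 30 + 81 = 36 \cdot 30 + 81 = 1080 + 81 = 1161$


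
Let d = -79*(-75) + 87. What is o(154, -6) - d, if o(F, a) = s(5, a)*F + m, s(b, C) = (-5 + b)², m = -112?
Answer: -6124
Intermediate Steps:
d = 6012 (d = 5925 + 87 = 6012)
o(F, a) = -112 (o(F, a) = (-5 + 5)²*F - 112 = 0²*F - 112 = 0*F - 112 = 0 - 112 = -112)
o(154, -6) - d = -112 - 1*6012 = -112 - 6012 = -6124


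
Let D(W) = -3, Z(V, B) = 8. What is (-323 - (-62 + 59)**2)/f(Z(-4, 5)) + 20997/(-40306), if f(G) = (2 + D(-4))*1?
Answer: 13360595/40306 ≈ 331.48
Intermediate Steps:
f(G) = -1 (f(G) = (2 - 3)*1 = -1*1 = -1)
(-323 - (-62 + 59)**2)/f(Z(-4, 5)) + 20997/(-40306) = (-323 - (-62 + 59)**2)/(-1) + 20997/(-40306) = (-323 - 1*(-3)**2)*(-1) + 20997*(-1/40306) = (-323 - 1*9)*(-1) - 20997/40306 = (-323 - 9)*(-1) - 20997/40306 = -332*(-1) - 20997/40306 = 332 - 20997/40306 = 13360595/40306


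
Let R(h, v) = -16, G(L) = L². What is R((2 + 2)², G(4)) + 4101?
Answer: 4085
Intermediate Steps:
R((2 + 2)², G(4)) + 4101 = -16 + 4101 = 4085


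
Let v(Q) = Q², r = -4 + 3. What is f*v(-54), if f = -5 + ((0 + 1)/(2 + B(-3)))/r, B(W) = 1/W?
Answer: -81648/5 ≈ -16330.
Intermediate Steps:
r = -1
f = -28/5 (f = -5 + ((0 + 1)/(2 + 1/(-3)))/(-1) = -5 + (1/(2 - ⅓))*(-1) = -5 + (1/(5/3))*(-1) = -5 + (1*(⅗))*(-1) = -5 + (⅗)*(-1) = -5 - ⅗ = -28/5 ≈ -5.6000)
f*v(-54) = -28/5*(-54)² = -28/5*2916 = -81648/5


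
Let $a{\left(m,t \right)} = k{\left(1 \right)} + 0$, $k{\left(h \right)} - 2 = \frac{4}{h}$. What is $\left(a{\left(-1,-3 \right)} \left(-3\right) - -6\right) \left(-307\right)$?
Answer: $3684$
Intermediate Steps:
$k{\left(h \right)} = 2 + \frac{4}{h}$
$a{\left(m,t \right)} = 6$ ($a{\left(m,t \right)} = \left(2 + \frac{4}{1}\right) + 0 = \left(2 + 4 \cdot 1\right) + 0 = \left(2 + 4\right) + 0 = 6 + 0 = 6$)
$\left(a{\left(-1,-3 \right)} \left(-3\right) - -6\right) \left(-307\right) = \left(6 \left(-3\right) - -6\right) \left(-307\right) = \left(-18 + 6\right) \left(-307\right) = \left(-12\right) \left(-307\right) = 3684$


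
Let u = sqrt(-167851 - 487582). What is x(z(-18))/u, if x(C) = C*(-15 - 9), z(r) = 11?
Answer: 264*I*sqrt(655433)/655433 ≈ 0.32609*I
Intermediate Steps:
u = I*sqrt(655433) (u = sqrt(-655433) = I*sqrt(655433) ≈ 809.59*I)
x(C) = -24*C (x(C) = C*(-24) = -24*C)
x(z(-18))/u = (-24*11)/((I*sqrt(655433))) = -(-264)*I*sqrt(655433)/655433 = 264*I*sqrt(655433)/655433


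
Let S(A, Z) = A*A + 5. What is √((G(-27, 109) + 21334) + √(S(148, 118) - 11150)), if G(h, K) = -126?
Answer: √(21208 + √10759) ≈ 145.99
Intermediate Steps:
S(A, Z) = 5 + A² (S(A, Z) = A² + 5 = 5 + A²)
√((G(-27, 109) + 21334) + √(S(148, 118) - 11150)) = √((-126 + 21334) + √((5 + 148²) - 11150)) = √(21208 + √((5 + 21904) - 11150)) = √(21208 + √(21909 - 11150)) = √(21208 + √10759)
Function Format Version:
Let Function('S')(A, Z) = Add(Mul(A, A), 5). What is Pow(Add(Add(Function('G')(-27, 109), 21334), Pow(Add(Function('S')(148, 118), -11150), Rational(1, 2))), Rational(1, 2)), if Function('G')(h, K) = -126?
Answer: Pow(Add(21208, Pow(10759, Rational(1, 2))), Rational(1, 2)) ≈ 145.99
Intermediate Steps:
Function('S')(A, Z) = Add(5, Pow(A, 2)) (Function('S')(A, Z) = Add(Pow(A, 2), 5) = Add(5, Pow(A, 2)))
Pow(Add(Add(Function('G')(-27, 109), 21334), Pow(Add(Function('S')(148, 118), -11150), Rational(1, 2))), Rational(1, 2)) = Pow(Add(Add(-126, 21334), Pow(Add(Add(5, Pow(148, 2)), -11150), Rational(1, 2))), Rational(1, 2)) = Pow(Add(21208, Pow(Add(Add(5, 21904), -11150), Rational(1, 2))), Rational(1, 2)) = Pow(Add(21208, Pow(Add(21909, -11150), Rational(1, 2))), Rational(1, 2)) = Pow(Add(21208, Pow(10759, Rational(1, 2))), Rational(1, 2))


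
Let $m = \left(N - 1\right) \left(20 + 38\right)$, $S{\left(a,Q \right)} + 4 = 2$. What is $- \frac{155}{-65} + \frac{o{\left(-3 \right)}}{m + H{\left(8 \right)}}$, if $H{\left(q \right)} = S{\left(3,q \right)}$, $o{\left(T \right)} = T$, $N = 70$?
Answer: $\frac{123961}{52000} \approx 2.3839$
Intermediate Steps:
$S{\left(a,Q \right)} = -2$ ($S{\left(a,Q \right)} = -4 + 2 = -2$)
$H{\left(q \right)} = -2$
$m = 4002$ ($m = \left(70 - 1\right) \left(20 + 38\right) = 69 \cdot 58 = 4002$)
$- \frac{155}{-65} + \frac{o{\left(-3 \right)}}{m + H{\left(8 \right)}} = - \frac{155}{-65} - \frac{3}{4002 - 2} = \left(-155\right) \left(- \frac{1}{65}\right) - \frac{3}{4000} = \frac{31}{13} - \frac{3}{4000} = \frac{123961}{52000}$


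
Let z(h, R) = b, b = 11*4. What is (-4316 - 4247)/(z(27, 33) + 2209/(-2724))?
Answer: -23325612/117647 ≈ -198.27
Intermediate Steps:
b = 44
z(h, R) = 44
(-4316 - 4247)/(z(27, 33) + 2209/(-2724)) = (-4316 - 4247)/(44 + 2209/(-2724)) = -8563/(44 + 2209*(-1/2724)) = -8563/(44 - 2209/2724) = -8563/117647/2724 = -8563*2724/117647 = -23325612/117647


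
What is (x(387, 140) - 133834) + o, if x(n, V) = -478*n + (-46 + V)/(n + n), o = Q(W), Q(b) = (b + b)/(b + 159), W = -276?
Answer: -1603959073/5031 ≈ -3.1882e+5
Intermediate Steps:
Q(b) = 2*b/(159 + b) (Q(b) = (2*b)/(159 + b) = 2*b/(159 + b))
o = 184/39 (o = 2*(-276)/(159 - 276) = 2*(-276)/(-117) = 2*(-276)*(-1/117) = 184/39 ≈ 4.7179)
x(n, V) = -478*n + (-46 + V)/(2*n) (x(n, V) = -478*n + (-46 + V)/((2*n)) = -478*n + (-46 + V)*(1/(2*n)) = -478*n + (-46 + V)/(2*n))
(x(387, 140) - 133834) + o = ((½)*(-46 + 140 - 956*387²)/387 - 133834) + 184/39 = ((½)*(1/387)*(-46 + 140 - 956*149769) - 133834) + 184/39 = ((½)*(1/387)*(-46 + 140 - 143179164) - 133834) + 184/39 = ((½)*(1/387)*(-143179070) - 133834) + 184/39 = (-71589535/387 - 133834) + 184/39 = -123383293/387 + 184/39 = -1603959073/5031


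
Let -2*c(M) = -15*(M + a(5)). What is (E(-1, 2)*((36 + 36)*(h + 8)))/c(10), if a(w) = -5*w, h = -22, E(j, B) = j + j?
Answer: -448/25 ≈ -17.920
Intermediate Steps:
E(j, B) = 2*j
c(M) = -375/2 + 15*M/2 (c(M) = -(-15)*(M - 5*5)/2 = -(-15)*(M - 25)/2 = -(-15)*(-25 + M)/2 = -(375 - 15*M)/2 = -375/2 + 15*M/2)
(E(-1, 2)*((36 + 36)*(h + 8)))/c(10) = ((2*(-1))*((36 + 36)*(-22 + 8)))/(-375/2 + (15/2)*10) = (-144*(-14))/(-375/2 + 75) = (-2*(-1008))/(-225/2) = 2016*(-2/225) = -448/25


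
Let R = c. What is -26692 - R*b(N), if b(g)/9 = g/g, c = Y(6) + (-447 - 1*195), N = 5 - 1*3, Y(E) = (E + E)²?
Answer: -22210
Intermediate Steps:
Y(E) = 4*E² (Y(E) = (2*E)² = 4*E²)
N = 2 (N = 5 - 3 = 2)
c = -498 (c = 4*6² + (-447 - 1*195) = 4*36 + (-447 - 195) = 144 - 642 = -498)
b(g) = 9 (b(g) = 9*(g/g) = 9*1 = 9)
R = -498
-26692 - R*b(N) = -26692 - (-498)*9 = -26692 - 1*(-4482) = -26692 + 4482 = -22210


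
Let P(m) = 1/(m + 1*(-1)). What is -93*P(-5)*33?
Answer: 1023/2 ≈ 511.50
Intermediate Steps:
P(m) = 1/(-1 + m) (P(m) = 1/(m - 1) = 1/(-1 + m))
-93*P(-5)*33 = -93/(-1 - 5)*33 = -93/(-6)*33 = -93*(-1/6)*33 = (31/2)*33 = 1023/2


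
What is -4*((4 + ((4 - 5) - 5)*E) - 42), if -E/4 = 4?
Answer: -232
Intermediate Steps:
E = -16 (E = -4*4 = -16)
-4*((4 + ((4 - 5) - 5)*E) - 42) = -4*((4 + ((4 - 5) - 5)*(-16)) - 42) = -4*((4 + (-1 - 5)*(-16)) - 42) = -4*((4 - 6*(-16)) - 42) = -4*((4 + 96) - 42) = -4*(100 - 42) = -4*58 = -232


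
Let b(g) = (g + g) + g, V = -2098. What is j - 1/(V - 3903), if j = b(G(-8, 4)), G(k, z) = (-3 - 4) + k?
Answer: -270044/6001 ≈ -45.000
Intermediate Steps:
G(k, z) = -7 + k
b(g) = 3*g (b(g) = 2*g + g = 3*g)
j = -45 (j = 3*(-7 - 8) = 3*(-15) = -45)
j - 1/(V - 3903) = -45 - 1/(-2098 - 3903) = -45 - 1/(-6001) = -45 - 1*(-1/6001) = -45 + 1/6001 = -270044/6001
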